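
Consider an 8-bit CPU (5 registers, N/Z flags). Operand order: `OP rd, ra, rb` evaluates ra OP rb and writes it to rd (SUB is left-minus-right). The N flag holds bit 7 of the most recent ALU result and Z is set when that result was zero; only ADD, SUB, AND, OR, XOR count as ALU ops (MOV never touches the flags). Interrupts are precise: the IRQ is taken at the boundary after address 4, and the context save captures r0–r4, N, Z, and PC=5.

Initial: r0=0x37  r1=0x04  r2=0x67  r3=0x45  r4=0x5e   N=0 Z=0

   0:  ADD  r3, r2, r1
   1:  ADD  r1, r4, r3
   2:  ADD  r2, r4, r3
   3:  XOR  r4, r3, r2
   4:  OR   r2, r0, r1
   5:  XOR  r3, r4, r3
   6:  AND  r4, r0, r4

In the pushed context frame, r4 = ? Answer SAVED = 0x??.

SAVED = 0xa2

after  0: r0=0x37 r1=0x04 r2=0x67 r3=0x6b r4=0x5e  N=0 Z=0
after  1: r0=0x37 r1=0xc9 r2=0x67 r3=0x6b r4=0x5e  N=1 Z=0
after  2: r0=0x37 r1=0xc9 r2=0xc9 r3=0x6b r4=0x5e  N=1 Z=0
after  3: r0=0x37 r1=0xc9 r2=0xc9 r3=0x6b r4=0xa2  N=1 Z=0
after  4: r0=0x37 r1=0xc9 r2=0xff r3=0x6b r4=0xa2  N=1 Z=0
-- IRQ taken; context saved, return-PC = 5 --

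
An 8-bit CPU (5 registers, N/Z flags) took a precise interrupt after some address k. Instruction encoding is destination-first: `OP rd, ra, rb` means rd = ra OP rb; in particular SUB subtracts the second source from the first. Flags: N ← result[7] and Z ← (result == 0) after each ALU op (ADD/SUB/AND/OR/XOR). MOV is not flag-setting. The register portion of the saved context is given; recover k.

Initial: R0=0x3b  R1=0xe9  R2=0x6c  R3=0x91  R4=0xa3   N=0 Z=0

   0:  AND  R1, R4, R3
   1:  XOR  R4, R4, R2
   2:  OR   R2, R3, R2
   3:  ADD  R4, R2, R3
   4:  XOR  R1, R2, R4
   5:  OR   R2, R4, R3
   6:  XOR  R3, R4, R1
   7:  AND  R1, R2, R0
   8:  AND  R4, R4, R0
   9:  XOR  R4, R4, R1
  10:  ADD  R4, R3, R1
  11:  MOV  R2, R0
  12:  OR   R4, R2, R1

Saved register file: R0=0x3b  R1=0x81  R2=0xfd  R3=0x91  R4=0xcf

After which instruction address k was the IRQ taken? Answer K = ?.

K = 2

after  0: R0=0x3b R1=0x81 R2=0x6c R3=0x91 R4=0xa3  N=1 Z=0
after  1: R0=0x3b R1=0x81 R2=0x6c R3=0x91 R4=0xcf  N=1 Z=0
after  2: R0=0x3b R1=0x81 R2=0xfd R3=0x91 R4=0xcf  N=1 Z=0
-- IRQ taken; context saved, return-PC = 3 --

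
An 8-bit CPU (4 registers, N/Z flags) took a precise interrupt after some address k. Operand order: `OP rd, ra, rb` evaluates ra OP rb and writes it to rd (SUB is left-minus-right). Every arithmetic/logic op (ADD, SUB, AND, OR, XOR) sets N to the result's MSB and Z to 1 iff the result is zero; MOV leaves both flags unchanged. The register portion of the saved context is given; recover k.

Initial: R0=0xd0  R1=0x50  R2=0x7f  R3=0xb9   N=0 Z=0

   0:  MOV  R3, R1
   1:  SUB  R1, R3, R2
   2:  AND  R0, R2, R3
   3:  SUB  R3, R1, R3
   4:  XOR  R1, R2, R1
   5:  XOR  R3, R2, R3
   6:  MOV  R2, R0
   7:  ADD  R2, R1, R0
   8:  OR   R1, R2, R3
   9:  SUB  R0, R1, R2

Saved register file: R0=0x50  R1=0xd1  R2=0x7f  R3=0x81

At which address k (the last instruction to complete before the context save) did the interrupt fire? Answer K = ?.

after  0: R0=0xd0 R1=0x50 R2=0x7f R3=0x50  N=0 Z=0
after  1: R0=0xd0 R1=0xd1 R2=0x7f R3=0x50  N=1 Z=0
after  2: R0=0x50 R1=0xd1 R2=0x7f R3=0x50  N=0 Z=0
after  3: R0=0x50 R1=0xd1 R2=0x7f R3=0x81  N=1 Z=0
-- IRQ taken; context saved, return-PC = 4 --

K = 3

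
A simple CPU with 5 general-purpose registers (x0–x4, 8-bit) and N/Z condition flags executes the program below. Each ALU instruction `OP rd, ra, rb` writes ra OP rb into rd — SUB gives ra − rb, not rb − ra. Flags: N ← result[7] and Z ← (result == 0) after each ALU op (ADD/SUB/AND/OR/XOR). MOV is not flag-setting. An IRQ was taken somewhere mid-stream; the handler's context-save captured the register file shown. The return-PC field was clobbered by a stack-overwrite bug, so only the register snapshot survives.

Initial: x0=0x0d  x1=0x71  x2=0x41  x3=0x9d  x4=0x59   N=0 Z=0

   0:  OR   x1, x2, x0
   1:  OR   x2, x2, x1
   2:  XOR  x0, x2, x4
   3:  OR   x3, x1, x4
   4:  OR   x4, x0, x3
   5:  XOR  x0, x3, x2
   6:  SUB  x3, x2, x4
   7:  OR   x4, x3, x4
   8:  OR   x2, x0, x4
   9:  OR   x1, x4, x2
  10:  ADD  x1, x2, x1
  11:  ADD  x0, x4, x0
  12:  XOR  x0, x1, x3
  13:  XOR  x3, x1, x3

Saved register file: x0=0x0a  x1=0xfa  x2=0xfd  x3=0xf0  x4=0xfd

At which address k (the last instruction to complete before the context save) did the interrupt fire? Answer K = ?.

K = 12

after  0: x0=0x0d x1=0x4d x2=0x41 x3=0x9d x4=0x59  N=0 Z=0
after  1: x0=0x0d x1=0x4d x2=0x4d x3=0x9d x4=0x59  N=0 Z=0
after  2: x0=0x14 x1=0x4d x2=0x4d x3=0x9d x4=0x59  N=0 Z=0
after  3: x0=0x14 x1=0x4d x2=0x4d x3=0x5d x4=0x59  N=0 Z=0
after  4: x0=0x14 x1=0x4d x2=0x4d x3=0x5d x4=0x5d  N=0 Z=0
after  5: x0=0x10 x1=0x4d x2=0x4d x3=0x5d x4=0x5d  N=0 Z=0
after  6: x0=0x10 x1=0x4d x2=0x4d x3=0xf0 x4=0x5d  N=1 Z=0
after  7: x0=0x10 x1=0x4d x2=0x4d x3=0xf0 x4=0xfd  N=1 Z=0
after  8: x0=0x10 x1=0x4d x2=0xfd x3=0xf0 x4=0xfd  N=1 Z=0
after  9: x0=0x10 x1=0xfd x2=0xfd x3=0xf0 x4=0xfd  N=1 Z=0
after 10: x0=0x10 x1=0xfa x2=0xfd x3=0xf0 x4=0xfd  N=1 Z=0
after 11: x0=0x0d x1=0xfa x2=0xfd x3=0xf0 x4=0xfd  N=0 Z=0
after 12: x0=0x0a x1=0xfa x2=0xfd x3=0xf0 x4=0xfd  N=0 Z=0
-- IRQ taken; context saved, return-PC = 13 --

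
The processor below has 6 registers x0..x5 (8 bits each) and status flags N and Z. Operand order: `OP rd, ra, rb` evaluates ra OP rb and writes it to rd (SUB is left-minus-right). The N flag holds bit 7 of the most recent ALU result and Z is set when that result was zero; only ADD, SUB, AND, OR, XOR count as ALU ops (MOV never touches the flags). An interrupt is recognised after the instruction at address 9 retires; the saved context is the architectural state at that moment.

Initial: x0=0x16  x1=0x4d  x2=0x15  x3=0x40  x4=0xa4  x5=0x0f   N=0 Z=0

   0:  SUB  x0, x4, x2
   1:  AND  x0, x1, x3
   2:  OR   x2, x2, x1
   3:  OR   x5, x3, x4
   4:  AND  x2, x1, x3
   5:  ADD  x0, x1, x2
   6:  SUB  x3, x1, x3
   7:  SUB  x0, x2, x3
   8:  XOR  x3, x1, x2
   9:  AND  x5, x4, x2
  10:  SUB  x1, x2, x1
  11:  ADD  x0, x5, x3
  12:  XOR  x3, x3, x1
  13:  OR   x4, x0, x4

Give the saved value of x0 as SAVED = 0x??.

SAVED = 0x33

after  0: x0=0x8f x1=0x4d x2=0x15 x3=0x40 x4=0xa4 x5=0x0f  N=1 Z=0
after  1: x0=0x40 x1=0x4d x2=0x15 x3=0x40 x4=0xa4 x5=0x0f  N=0 Z=0
after  2: x0=0x40 x1=0x4d x2=0x5d x3=0x40 x4=0xa4 x5=0x0f  N=0 Z=0
after  3: x0=0x40 x1=0x4d x2=0x5d x3=0x40 x4=0xa4 x5=0xe4  N=1 Z=0
after  4: x0=0x40 x1=0x4d x2=0x40 x3=0x40 x4=0xa4 x5=0xe4  N=0 Z=0
after  5: x0=0x8d x1=0x4d x2=0x40 x3=0x40 x4=0xa4 x5=0xe4  N=1 Z=0
after  6: x0=0x8d x1=0x4d x2=0x40 x3=0x0d x4=0xa4 x5=0xe4  N=0 Z=0
after  7: x0=0x33 x1=0x4d x2=0x40 x3=0x0d x4=0xa4 x5=0xe4  N=0 Z=0
after  8: x0=0x33 x1=0x4d x2=0x40 x3=0x0d x4=0xa4 x5=0xe4  N=0 Z=0
after  9: x0=0x33 x1=0x4d x2=0x40 x3=0x0d x4=0xa4 x5=0x00  N=0 Z=1
-- IRQ taken; context saved, return-PC = 10 --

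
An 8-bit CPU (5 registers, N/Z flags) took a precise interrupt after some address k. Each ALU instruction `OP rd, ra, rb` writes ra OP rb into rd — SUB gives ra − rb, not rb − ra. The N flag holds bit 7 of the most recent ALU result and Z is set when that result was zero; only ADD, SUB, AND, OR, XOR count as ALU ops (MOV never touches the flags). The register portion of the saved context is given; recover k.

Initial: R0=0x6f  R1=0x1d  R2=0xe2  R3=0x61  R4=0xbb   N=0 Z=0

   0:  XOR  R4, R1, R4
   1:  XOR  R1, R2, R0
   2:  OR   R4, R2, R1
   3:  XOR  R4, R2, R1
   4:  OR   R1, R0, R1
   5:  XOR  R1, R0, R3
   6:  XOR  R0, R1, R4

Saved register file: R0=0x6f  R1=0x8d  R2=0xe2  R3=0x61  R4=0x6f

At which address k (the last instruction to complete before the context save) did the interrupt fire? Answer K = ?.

after  0: R0=0x6f R1=0x1d R2=0xe2 R3=0x61 R4=0xa6  N=1 Z=0
after  1: R0=0x6f R1=0x8d R2=0xe2 R3=0x61 R4=0xa6  N=1 Z=0
after  2: R0=0x6f R1=0x8d R2=0xe2 R3=0x61 R4=0xef  N=1 Z=0
after  3: R0=0x6f R1=0x8d R2=0xe2 R3=0x61 R4=0x6f  N=0 Z=0
-- IRQ taken; context saved, return-PC = 4 --

K = 3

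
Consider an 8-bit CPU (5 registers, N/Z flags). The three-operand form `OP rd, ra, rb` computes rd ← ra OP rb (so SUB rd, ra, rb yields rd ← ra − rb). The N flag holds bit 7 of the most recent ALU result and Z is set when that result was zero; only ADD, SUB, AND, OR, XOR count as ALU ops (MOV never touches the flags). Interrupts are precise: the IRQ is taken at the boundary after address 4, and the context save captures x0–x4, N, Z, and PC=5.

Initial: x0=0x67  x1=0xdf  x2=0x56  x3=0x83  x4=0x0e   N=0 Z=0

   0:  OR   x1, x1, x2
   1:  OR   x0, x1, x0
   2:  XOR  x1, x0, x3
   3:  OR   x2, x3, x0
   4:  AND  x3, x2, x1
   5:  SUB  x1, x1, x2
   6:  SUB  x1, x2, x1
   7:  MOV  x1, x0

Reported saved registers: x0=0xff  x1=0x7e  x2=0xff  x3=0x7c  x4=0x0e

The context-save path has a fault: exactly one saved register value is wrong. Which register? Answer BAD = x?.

after  0: x0=0x67 x1=0xdf x2=0x56 x3=0x83 x4=0x0e  N=1 Z=0
after  1: x0=0xff x1=0xdf x2=0x56 x3=0x83 x4=0x0e  N=1 Z=0
after  2: x0=0xff x1=0x7c x2=0x56 x3=0x83 x4=0x0e  N=0 Z=0
after  3: x0=0xff x1=0x7c x2=0xff x3=0x83 x4=0x0e  N=1 Z=0
after  4: x0=0xff x1=0x7c x2=0xff x3=0x7c x4=0x0e  N=0 Z=0
-- IRQ taken; context saved, return-PC = 5 --
mismatch: x1: reported 0x7e vs actual 0x7c

BAD = x1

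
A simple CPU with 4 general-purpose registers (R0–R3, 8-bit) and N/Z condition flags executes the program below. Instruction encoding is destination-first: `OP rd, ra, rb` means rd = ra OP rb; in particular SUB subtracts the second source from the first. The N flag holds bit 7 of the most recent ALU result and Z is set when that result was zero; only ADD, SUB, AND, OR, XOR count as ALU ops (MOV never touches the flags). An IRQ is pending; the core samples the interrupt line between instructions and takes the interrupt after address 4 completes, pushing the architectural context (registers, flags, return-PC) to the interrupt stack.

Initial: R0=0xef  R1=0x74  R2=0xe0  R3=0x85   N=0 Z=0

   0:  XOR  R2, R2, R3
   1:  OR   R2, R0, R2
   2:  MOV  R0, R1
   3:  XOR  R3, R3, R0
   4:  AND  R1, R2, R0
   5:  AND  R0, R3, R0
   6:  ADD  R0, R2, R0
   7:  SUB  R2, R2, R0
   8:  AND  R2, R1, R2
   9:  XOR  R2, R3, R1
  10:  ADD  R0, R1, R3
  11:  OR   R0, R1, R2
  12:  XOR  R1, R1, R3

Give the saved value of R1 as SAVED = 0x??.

SAVED = 0x64

after  0: R0=0xef R1=0x74 R2=0x65 R3=0x85  N=0 Z=0
after  1: R0=0xef R1=0x74 R2=0xef R3=0x85  N=1 Z=0
after  2: R0=0x74 R1=0x74 R2=0xef R3=0x85  N=1 Z=0
after  3: R0=0x74 R1=0x74 R2=0xef R3=0xf1  N=1 Z=0
after  4: R0=0x74 R1=0x64 R2=0xef R3=0xf1  N=0 Z=0
-- IRQ taken; context saved, return-PC = 5 --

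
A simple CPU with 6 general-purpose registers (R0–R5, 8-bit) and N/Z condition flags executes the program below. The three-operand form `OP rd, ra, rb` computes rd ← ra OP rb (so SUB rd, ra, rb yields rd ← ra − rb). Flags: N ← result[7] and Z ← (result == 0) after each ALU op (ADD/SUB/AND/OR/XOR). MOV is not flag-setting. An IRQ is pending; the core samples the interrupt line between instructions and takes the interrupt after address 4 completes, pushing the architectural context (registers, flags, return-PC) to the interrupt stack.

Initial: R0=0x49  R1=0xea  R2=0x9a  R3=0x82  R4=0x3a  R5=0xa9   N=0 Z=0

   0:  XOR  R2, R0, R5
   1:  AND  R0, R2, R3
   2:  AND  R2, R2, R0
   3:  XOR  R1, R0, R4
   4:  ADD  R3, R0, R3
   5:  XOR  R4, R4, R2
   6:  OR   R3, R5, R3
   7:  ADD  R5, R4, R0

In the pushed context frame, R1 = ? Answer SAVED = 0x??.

after  0: R0=0x49 R1=0xea R2=0xe0 R3=0x82 R4=0x3a R5=0xa9  N=1 Z=0
after  1: R0=0x80 R1=0xea R2=0xe0 R3=0x82 R4=0x3a R5=0xa9  N=1 Z=0
after  2: R0=0x80 R1=0xea R2=0x80 R3=0x82 R4=0x3a R5=0xa9  N=1 Z=0
after  3: R0=0x80 R1=0xba R2=0x80 R3=0x82 R4=0x3a R5=0xa9  N=1 Z=0
after  4: R0=0x80 R1=0xba R2=0x80 R3=0x02 R4=0x3a R5=0xa9  N=0 Z=0
-- IRQ taken; context saved, return-PC = 5 --

SAVED = 0xba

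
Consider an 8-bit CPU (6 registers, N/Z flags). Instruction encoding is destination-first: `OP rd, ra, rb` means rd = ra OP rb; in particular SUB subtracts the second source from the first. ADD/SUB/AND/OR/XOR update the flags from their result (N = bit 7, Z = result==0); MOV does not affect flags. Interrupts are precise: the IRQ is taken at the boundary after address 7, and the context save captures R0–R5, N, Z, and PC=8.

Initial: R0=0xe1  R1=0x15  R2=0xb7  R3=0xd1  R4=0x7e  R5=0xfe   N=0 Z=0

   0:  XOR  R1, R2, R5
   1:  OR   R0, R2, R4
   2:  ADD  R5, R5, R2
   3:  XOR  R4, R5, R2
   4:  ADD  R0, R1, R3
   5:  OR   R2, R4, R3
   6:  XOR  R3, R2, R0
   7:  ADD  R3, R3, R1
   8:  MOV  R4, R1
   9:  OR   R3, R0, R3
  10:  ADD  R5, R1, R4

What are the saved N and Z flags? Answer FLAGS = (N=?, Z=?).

FLAGS = (N=0, Z=0)

after  0: R0=0xe1 R1=0x49 R2=0xb7 R3=0xd1 R4=0x7e R5=0xfe  N=0 Z=0
after  1: R0=0xff R1=0x49 R2=0xb7 R3=0xd1 R4=0x7e R5=0xfe  N=1 Z=0
after  2: R0=0xff R1=0x49 R2=0xb7 R3=0xd1 R4=0x7e R5=0xb5  N=1 Z=0
after  3: R0=0xff R1=0x49 R2=0xb7 R3=0xd1 R4=0x02 R5=0xb5  N=0 Z=0
after  4: R0=0x1a R1=0x49 R2=0xb7 R3=0xd1 R4=0x02 R5=0xb5  N=0 Z=0
after  5: R0=0x1a R1=0x49 R2=0xd3 R3=0xd1 R4=0x02 R5=0xb5  N=1 Z=0
after  6: R0=0x1a R1=0x49 R2=0xd3 R3=0xc9 R4=0x02 R5=0xb5  N=1 Z=0
after  7: R0=0x1a R1=0x49 R2=0xd3 R3=0x12 R4=0x02 R5=0xb5  N=0 Z=0
-- IRQ taken; context saved, return-PC = 8 --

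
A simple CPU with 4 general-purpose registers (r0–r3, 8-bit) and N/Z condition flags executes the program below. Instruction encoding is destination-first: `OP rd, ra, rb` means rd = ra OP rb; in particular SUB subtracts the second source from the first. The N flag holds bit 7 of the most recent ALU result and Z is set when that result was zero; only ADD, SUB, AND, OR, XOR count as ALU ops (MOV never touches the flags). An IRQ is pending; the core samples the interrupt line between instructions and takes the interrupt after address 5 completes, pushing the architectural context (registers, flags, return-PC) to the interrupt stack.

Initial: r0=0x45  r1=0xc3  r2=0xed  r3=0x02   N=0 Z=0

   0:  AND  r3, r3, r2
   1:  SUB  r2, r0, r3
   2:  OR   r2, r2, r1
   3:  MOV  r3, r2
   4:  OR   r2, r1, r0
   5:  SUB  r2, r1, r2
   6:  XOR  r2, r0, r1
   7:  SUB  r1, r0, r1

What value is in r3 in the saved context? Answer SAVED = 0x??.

SAVED = 0xc7

after  0: r0=0x45 r1=0xc3 r2=0xed r3=0x00  N=0 Z=1
after  1: r0=0x45 r1=0xc3 r2=0x45 r3=0x00  N=0 Z=0
after  2: r0=0x45 r1=0xc3 r2=0xc7 r3=0x00  N=1 Z=0
after  3: r0=0x45 r1=0xc3 r2=0xc7 r3=0xc7  N=1 Z=0
after  4: r0=0x45 r1=0xc3 r2=0xc7 r3=0xc7  N=1 Z=0
after  5: r0=0x45 r1=0xc3 r2=0xfc r3=0xc7  N=1 Z=0
-- IRQ taken; context saved, return-PC = 6 --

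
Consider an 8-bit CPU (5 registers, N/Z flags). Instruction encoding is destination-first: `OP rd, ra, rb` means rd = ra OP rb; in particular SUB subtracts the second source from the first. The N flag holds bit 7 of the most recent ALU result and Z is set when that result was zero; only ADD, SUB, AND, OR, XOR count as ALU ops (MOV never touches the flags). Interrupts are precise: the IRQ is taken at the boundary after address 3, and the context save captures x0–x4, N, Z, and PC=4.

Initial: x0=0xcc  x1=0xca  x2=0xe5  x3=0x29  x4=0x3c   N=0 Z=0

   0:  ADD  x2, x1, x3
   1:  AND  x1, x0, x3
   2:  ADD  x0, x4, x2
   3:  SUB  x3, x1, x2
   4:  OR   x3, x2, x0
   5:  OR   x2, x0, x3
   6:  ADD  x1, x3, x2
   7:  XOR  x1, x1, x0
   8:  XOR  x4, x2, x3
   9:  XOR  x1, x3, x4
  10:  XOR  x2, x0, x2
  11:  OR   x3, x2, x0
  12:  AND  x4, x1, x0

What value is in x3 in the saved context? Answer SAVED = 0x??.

SAVED = 0x15

after  0: x0=0xcc x1=0xca x2=0xf3 x3=0x29 x4=0x3c  N=1 Z=0
after  1: x0=0xcc x1=0x08 x2=0xf3 x3=0x29 x4=0x3c  N=0 Z=0
after  2: x0=0x2f x1=0x08 x2=0xf3 x3=0x29 x4=0x3c  N=0 Z=0
after  3: x0=0x2f x1=0x08 x2=0xf3 x3=0x15 x4=0x3c  N=0 Z=0
-- IRQ taken; context saved, return-PC = 4 --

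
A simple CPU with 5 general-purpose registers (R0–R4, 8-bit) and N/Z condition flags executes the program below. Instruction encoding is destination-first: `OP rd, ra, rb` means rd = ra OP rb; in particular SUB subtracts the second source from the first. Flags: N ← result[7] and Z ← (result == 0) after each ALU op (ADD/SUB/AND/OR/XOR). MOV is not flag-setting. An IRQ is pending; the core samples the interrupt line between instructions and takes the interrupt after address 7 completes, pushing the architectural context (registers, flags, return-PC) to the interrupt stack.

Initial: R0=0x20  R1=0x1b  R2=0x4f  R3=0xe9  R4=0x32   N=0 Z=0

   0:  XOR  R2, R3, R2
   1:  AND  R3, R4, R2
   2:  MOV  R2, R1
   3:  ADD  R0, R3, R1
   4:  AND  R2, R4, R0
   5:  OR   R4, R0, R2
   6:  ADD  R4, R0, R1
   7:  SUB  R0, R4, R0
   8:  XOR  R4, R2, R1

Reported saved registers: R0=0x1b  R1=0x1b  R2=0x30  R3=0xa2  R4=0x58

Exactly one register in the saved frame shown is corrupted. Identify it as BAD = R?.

BAD = R3

after  0: R0=0x20 R1=0x1b R2=0xa6 R3=0xe9 R4=0x32  N=1 Z=0
after  1: R0=0x20 R1=0x1b R2=0xa6 R3=0x22 R4=0x32  N=0 Z=0
after  2: R0=0x20 R1=0x1b R2=0x1b R3=0x22 R4=0x32  N=0 Z=0
after  3: R0=0x3d R1=0x1b R2=0x1b R3=0x22 R4=0x32  N=0 Z=0
after  4: R0=0x3d R1=0x1b R2=0x30 R3=0x22 R4=0x32  N=0 Z=0
after  5: R0=0x3d R1=0x1b R2=0x30 R3=0x22 R4=0x3d  N=0 Z=0
after  6: R0=0x3d R1=0x1b R2=0x30 R3=0x22 R4=0x58  N=0 Z=0
after  7: R0=0x1b R1=0x1b R2=0x30 R3=0x22 R4=0x58  N=0 Z=0
-- IRQ taken; context saved, return-PC = 8 --
mismatch: R3: reported 0xa2 vs actual 0x22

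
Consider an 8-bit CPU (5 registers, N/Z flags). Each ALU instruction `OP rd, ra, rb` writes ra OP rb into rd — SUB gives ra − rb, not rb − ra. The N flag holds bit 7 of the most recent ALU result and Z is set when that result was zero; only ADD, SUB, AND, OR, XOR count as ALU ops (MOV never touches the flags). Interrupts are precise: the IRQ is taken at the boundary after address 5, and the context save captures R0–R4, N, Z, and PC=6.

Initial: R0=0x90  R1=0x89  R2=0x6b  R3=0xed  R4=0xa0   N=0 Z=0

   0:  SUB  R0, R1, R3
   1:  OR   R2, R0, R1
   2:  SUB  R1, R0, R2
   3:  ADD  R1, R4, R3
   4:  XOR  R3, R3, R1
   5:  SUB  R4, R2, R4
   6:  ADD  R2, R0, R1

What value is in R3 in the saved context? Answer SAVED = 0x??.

SAVED = 0x60

after  0: R0=0x9c R1=0x89 R2=0x6b R3=0xed R4=0xa0  N=1 Z=0
after  1: R0=0x9c R1=0x89 R2=0x9d R3=0xed R4=0xa0  N=1 Z=0
after  2: R0=0x9c R1=0xff R2=0x9d R3=0xed R4=0xa0  N=1 Z=0
after  3: R0=0x9c R1=0x8d R2=0x9d R3=0xed R4=0xa0  N=1 Z=0
after  4: R0=0x9c R1=0x8d R2=0x9d R3=0x60 R4=0xa0  N=0 Z=0
after  5: R0=0x9c R1=0x8d R2=0x9d R3=0x60 R4=0xfd  N=1 Z=0
-- IRQ taken; context saved, return-PC = 6 --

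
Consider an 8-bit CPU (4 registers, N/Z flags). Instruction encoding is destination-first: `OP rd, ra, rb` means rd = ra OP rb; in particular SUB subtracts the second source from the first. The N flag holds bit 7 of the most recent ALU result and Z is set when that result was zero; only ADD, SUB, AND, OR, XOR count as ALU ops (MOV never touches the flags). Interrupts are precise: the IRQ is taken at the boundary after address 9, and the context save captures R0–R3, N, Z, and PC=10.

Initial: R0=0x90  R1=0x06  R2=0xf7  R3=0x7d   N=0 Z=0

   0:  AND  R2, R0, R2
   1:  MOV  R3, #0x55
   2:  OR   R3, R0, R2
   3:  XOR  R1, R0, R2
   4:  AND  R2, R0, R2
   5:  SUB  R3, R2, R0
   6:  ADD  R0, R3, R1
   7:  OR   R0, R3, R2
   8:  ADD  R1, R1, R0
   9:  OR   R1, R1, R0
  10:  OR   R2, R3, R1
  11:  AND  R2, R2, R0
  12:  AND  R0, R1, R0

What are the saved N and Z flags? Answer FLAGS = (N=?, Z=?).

FLAGS = (N=1, Z=0)

after  0: R0=0x90 R1=0x06 R2=0x90 R3=0x7d  N=1 Z=0
after  1: R0=0x90 R1=0x06 R2=0x90 R3=0x55  N=1 Z=0
after  2: R0=0x90 R1=0x06 R2=0x90 R3=0x90  N=1 Z=0
after  3: R0=0x90 R1=0x00 R2=0x90 R3=0x90  N=0 Z=1
after  4: R0=0x90 R1=0x00 R2=0x90 R3=0x90  N=1 Z=0
after  5: R0=0x90 R1=0x00 R2=0x90 R3=0x00  N=0 Z=1
after  6: R0=0x00 R1=0x00 R2=0x90 R3=0x00  N=0 Z=1
after  7: R0=0x90 R1=0x00 R2=0x90 R3=0x00  N=1 Z=0
after  8: R0=0x90 R1=0x90 R2=0x90 R3=0x00  N=1 Z=0
after  9: R0=0x90 R1=0x90 R2=0x90 R3=0x00  N=1 Z=0
-- IRQ taken; context saved, return-PC = 10 --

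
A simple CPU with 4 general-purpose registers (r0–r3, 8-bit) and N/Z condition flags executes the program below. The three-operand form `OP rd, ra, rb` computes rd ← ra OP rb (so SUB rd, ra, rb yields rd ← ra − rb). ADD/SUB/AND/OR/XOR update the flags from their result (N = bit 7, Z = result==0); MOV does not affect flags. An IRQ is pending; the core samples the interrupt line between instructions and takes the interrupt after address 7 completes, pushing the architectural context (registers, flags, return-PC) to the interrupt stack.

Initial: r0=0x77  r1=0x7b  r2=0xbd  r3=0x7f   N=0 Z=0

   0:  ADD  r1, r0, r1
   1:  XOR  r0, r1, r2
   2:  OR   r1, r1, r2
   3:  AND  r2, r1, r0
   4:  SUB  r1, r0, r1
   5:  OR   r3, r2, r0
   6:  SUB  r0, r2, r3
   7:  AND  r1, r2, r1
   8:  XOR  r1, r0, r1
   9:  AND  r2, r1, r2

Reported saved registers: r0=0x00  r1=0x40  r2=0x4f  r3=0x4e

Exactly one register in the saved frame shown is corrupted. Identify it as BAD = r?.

BAD = r3

after  0: r0=0x77 r1=0xf2 r2=0xbd r3=0x7f  N=1 Z=0
after  1: r0=0x4f r1=0xf2 r2=0xbd r3=0x7f  N=0 Z=0
after  2: r0=0x4f r1=0xff r2=0xbd r3=0x7f  N=1 Z=0
after  3: r0=0x4f r1=0xff r2=0x4f r3=0x7f  N=0 Z=0
after  4: r0=0x4f r1=0x50 r2=0x4f r3=0x7f  N=0 Z=0
after  5: r0=0x4f r1=0x50 r2=0x4f r3=0x4f  N=0 Z=0
after  6: r0=0x00 r1=0x50 r2=0x4f r3=0x4f  N=0 Z=1
after  7: r0=0x00 r1=0x40 r2=0x4f r3=0x4f  N=0 Z=0
-- IRQ taken; context saved, return-PC = 8 --
mismatch: r3: reported 0x4e vs actual 0x4f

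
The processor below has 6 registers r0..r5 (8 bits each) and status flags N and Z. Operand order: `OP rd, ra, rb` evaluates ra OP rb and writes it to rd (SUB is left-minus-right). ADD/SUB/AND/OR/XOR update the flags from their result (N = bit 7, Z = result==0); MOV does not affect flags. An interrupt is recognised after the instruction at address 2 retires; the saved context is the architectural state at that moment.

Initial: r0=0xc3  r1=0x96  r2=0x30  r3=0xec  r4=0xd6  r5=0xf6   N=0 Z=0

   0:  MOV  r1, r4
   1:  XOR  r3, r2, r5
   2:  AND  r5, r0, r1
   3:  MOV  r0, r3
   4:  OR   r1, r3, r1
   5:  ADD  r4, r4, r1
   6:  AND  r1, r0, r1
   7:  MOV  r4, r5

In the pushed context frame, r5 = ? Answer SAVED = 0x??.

SAVED = 0xc2

after  0: r0=0xc3 r1=0xd6 r2=0x30 r3=0xec r4=0xd6 r5=0xf6  N=0 Z=0
after  1: r0=0xc3 r1=0xd6 r2=0x30 r3=0xc6 r4=0xd6 r5=0xf6  N=1 Z=0
after  2: r0=0xc3 r1=0xd6 r2=0x30 r3=0xc6 r4=0xd6 r5=0xc2  N=1 Z=0
-- IRQ taken; context saved, return-PC = 3 --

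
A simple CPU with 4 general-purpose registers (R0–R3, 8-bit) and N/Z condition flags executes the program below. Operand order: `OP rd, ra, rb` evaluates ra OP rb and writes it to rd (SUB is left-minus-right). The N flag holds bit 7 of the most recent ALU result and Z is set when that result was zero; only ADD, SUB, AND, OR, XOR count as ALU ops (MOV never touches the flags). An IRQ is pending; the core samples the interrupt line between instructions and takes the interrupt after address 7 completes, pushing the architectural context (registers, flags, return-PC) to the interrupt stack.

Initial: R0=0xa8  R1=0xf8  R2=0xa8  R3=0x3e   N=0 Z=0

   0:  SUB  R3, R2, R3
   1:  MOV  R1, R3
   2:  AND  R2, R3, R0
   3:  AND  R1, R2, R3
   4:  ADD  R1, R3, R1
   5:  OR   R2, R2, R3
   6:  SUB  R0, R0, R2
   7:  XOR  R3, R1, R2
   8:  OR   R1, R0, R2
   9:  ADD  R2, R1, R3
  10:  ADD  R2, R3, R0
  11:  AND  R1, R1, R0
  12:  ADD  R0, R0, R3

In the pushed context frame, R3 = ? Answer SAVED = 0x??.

after  0: R0=0xa8 R1=0xf8 R2=0xa8 R3=0x6a  N=0 Z=0
after  1: R0=0xa8 R1=0x6a R2=0xa8 R3=0x6a  N=0 Z=0
after  2: R0=0xa8 R1=0x6a R2=0x28 R3=0x6a  N=0 Z=0
after  3: R0=0xa8 R1=0x28 R2=0x28 R3=0x6a  N=0 Z=0
after  4: R0=0xa8 R1=0x92 R2=0x28 R3=0x6a  N=1 Z=0
after  5: R0=0xa8 R1=0x92 R2=0x6a R3=0x6a  N=0 Z=0
after  6: R0=0x3e R1=0x92 R2=0x6a R3=0x6a  N=0 Z=0
after  7: R0=0x3e R1=0x92 R2=0x6a R3=0xf8  N=1 Z=0
-- IRQ taken; context saved, return-PC = 8 --

SAVED = 0xf8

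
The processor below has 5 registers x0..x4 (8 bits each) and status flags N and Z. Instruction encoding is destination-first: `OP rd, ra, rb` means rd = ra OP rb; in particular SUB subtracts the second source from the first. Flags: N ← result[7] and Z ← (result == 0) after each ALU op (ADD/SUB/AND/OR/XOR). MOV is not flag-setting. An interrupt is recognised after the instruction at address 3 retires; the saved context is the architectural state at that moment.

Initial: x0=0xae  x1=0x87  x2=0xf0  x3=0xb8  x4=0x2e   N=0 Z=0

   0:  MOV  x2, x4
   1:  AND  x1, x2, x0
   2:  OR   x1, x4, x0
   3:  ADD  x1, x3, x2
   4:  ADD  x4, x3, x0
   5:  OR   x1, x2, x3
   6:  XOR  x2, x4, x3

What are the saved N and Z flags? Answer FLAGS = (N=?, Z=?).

after  0: x0=0xae x1=0x87 x2=0x2e x3=0xb8 x4=0x2e  N=0 Z=0
after  1: x0=0xae x1=0x2e x2=0x2e x3=0xb8 x4=0x2e  N=0 Z=0
after  2: x0=0xae x1=0xae x2=0x2e x3=0xb8 x4=0x2e  N=1 Z=0
after  3: x0=0xae x1=0xe6 x2=0x2e x3=0xb8 x4=0x2e  N=1 Z=0
-- IRQ taken; context saved, return-PC = 4 --

FLAGS = (N=1, Z=0)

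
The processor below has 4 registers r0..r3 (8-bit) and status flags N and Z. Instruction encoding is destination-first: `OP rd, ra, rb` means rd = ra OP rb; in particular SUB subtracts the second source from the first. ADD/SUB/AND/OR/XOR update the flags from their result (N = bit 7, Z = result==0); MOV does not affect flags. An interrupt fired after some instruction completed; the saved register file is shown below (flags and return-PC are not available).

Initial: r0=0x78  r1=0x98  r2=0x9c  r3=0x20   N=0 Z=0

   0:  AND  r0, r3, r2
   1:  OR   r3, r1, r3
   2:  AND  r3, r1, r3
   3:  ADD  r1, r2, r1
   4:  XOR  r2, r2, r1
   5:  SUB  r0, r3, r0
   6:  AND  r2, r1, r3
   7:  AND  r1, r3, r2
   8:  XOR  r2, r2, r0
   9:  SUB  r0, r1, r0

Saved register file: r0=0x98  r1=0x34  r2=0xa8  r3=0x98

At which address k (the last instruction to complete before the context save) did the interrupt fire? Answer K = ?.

K = 5

after  0: r0=0x00 r1=0x98 r2=0x9c r3=0x20  N=0 Z=1
after  1: r0=0x00 r1=0x98 r2=0x9c r3=0xb8  N=1 Z=0
after  2: r0=0x00 r1=0x98 r2=0x9c r3=0x98  N=1 Z=0
after  3: r0=0x00 r1=0x34 r2=0x9c r3=0x98  N=0 Z=0
after  4: r0=0x00 r1=0x34 r2=0xa8 r3=0x98  N=1 Z=0
after  5: r0=0x98 r1=0x34 r2=0xa8 r3=0x98  N=1 Z=0
-- IRQ taken; context saved, return-PC = 6 --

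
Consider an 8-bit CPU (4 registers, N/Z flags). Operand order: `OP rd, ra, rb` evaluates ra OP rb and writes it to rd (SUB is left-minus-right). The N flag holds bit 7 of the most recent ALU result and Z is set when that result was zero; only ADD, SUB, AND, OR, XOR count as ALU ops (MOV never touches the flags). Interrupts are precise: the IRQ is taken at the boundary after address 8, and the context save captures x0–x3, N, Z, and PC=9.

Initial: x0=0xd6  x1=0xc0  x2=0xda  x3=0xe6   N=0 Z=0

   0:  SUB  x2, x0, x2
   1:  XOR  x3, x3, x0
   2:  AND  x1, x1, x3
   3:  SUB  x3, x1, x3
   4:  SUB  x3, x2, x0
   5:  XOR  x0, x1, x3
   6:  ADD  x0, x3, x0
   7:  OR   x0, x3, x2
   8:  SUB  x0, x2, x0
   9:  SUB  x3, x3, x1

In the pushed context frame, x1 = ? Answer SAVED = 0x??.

after  0: x0=0xd6 x1=0xc0 x2=0xfc x3=0xe6  N=1 Z=0
after  1: x0=0xd6 x1=0xc0 x2=0xfc x3=0x30  N=0 Z=0
after  2: x0=0xd6 x1=0x00 x2=0xfc x3=0x30  N=0 Z=1
after  3: x0=0xd6 x1=0x00 x2=0xfc x3=0xd0  N=1 Z=0
after  4: x0=0xd6 x1=0x00 x2=0xfc x3=0x26  N=0 Z=0
after  5: x0=0x26 x1=0x00 x2=0xfc x3=0x26  N=0 Z=0
after  6: x0=0x4c x1=0x00 x2=0xfc x3=0x26  N=0 Z=0
after  7: x0=0xfe x1=0x00 x2=0xfc x3=0x26  N=1 Z=0
after  8: x0=0xfe x1=0x00 x2=0xfc x3=0x26  N=1 Z=0
-- IRQ taken; context saved, return-PC = 9 --

SAVED = 0x00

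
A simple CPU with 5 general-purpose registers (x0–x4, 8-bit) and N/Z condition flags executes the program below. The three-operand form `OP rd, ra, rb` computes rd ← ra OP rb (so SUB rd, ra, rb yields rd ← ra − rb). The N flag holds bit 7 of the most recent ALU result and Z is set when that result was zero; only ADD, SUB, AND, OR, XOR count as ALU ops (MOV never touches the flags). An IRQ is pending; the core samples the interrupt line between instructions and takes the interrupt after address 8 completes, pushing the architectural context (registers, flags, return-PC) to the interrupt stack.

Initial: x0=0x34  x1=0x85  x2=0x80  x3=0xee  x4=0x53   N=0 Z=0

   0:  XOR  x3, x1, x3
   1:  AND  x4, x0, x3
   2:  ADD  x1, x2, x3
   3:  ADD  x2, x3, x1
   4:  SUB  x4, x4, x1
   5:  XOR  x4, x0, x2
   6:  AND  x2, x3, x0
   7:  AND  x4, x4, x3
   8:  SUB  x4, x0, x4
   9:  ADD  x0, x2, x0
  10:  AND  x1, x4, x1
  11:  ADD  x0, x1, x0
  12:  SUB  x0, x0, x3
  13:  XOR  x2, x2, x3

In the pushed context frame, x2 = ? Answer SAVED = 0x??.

SAVED = 0x20

after  0: x0=0x34 x1=0x85 x2=0x80 x3=0x6b x4=0x53  N=0 Z=0
after  1: x0=0x34 x1=0x85 x2=0x80 x3=0x6b x4=0x20  N=0 Z=0
after  2: x0=0x34 x1=0xeb x2=0x80 x3=0x6b x4=0x20  N=1 Z=0
after  3: x0=0x34 x1=0xeb x2=0x56 x3=0x6b x4=0x20  N=0 Z=0
after  4: x0=0x34 x1=0xeb x2=0x56 x3=0x6b x4=0x35  N=0 Z=0
after  5: x0=0x34 x1=0xeb x2=0x56 x3=0x6b x4=0x62  N=0 Z=0
after  6: x0=0x34 x1=0xeb x2=0x20 x3=0x6b x4=0x62  N=0 Z=0
after  7: x0=0x34 x1=0xeb x2=0x20 x3=0x6b x4=0x62  N=0 Z=0
after  8: x0=0x34 x1=0xeb x2=0x20 x3=0x6b x4=0xd2  N=1 Z=0
-- IRQ taken; context saved, return-PC = 9 --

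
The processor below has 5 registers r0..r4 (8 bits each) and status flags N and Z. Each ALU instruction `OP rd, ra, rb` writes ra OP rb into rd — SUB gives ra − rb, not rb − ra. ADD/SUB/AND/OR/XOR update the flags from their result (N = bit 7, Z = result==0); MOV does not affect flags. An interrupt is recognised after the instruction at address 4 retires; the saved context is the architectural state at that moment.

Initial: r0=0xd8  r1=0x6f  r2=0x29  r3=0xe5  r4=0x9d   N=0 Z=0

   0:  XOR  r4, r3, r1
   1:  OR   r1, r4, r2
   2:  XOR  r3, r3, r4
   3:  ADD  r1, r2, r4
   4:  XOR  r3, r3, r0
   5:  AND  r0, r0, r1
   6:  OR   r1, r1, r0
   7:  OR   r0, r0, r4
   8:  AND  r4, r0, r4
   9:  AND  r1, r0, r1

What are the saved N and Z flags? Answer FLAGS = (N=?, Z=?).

after  0: r0=0xd8 r1=0x6f r2=0x29 r3=0xe5 r4=0x8a  N=1 Z=0
after  1: r0=0xd8 r1=0xab r2=0x29 r3=0xe5 r4=0x8a  N=1 Z=0
after  2: r0=0xd8 r1=0xab r2=0x29 r3=0x6f r4=0x8a  N=0 Z=0
after  3: r0=0xd8 r1=0xb3 r2=0x29 r3=0x6f r4=0x8a  N=1 Z=0
after  4: r0=0xd8 r1=0xb3 r2=0x29 r3=0xb7 r4=0x8a  N=1 Z=0
-- IRQ taken; context saved, return-PC = 5 --

FLAGS = (N=1, Z=0)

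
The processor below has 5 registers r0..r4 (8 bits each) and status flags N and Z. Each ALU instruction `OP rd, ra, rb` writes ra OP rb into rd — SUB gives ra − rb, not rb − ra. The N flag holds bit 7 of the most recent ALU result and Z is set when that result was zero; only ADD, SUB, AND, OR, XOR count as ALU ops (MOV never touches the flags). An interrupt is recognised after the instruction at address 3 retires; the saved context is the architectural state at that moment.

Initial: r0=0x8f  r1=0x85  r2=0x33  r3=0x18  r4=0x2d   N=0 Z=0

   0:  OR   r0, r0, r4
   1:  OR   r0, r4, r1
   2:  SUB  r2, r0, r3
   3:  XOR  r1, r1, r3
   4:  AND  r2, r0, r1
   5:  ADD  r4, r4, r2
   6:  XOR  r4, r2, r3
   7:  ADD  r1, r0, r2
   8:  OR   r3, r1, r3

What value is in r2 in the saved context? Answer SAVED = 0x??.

SAVED = 0x95

after  0: r0=0xaf r1=0x85 r2=0x33 r3=0x18 r4=0x2d  N=1 Z=0
after  1: r0=0xad r1=0x85 r2=0x33 r3=0x18 r4=0x2d  N=1 Z=0
after  2: r0=0xad r1=0x85 r2=0x95 r3=0x18 r4=0x2d  N=1 Z=0
after  3: r0=0xad r1=0x9d r2=0x95 r3=0x18 r4=0x2d  N=1 Z=0
-- IRQ taken; context saved, return-PC = 4 --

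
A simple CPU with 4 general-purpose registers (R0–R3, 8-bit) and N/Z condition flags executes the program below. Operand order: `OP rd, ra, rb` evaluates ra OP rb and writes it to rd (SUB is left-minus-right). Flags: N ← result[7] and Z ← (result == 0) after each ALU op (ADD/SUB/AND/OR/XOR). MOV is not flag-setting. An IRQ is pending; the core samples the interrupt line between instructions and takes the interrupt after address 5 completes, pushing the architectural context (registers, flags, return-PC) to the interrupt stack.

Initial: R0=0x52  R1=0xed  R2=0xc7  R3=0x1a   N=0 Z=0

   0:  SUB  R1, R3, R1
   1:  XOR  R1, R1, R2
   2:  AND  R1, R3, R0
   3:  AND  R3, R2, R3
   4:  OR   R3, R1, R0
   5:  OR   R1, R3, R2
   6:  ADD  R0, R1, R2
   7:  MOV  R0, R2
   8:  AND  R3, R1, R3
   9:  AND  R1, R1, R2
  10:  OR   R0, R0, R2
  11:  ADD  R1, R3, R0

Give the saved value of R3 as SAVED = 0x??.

SAVED = 0x52

after  0: R0=0x52 R1=0x2d R2=0xc7 R3=0x1a  N=0 Z=0
after  1: R0=0x52 R1=0xea R2=0xc7 R3=0x1a  N=1 Z=0
after  2: R0=0x52 R1=0x12 R2=0xc7 R3=0x1a  N=0 Z=0
after  3: R0=0x52 R1=0x12 R2=0xc7 R3=0x02  N=0 Z=0
after  4: R0=0x52 R1=0x12 R2=0xc7 R3=0x52  N=0 Z=0
after  5: R0=0x52 R1=0xd7 R2=0xc7 R3=0x52  N=1 Z=0
-- IRQ taken; context saved, return-PC = 6 --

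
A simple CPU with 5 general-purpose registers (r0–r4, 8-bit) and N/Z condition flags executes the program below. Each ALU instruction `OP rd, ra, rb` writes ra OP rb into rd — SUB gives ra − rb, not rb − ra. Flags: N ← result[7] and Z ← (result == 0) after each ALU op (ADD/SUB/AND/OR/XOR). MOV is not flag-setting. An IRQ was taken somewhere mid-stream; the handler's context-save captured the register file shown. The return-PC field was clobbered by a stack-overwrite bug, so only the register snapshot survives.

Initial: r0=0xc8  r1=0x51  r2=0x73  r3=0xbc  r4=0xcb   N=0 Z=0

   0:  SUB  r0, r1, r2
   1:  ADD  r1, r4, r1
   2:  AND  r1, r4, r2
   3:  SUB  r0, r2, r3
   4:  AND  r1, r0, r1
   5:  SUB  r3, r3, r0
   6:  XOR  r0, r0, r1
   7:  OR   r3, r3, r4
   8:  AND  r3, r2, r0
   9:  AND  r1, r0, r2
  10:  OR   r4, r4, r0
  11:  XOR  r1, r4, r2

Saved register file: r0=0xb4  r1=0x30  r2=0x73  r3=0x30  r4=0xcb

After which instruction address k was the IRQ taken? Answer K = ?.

K = 9

after  0: r0=0xde r1=0x51 r2=0x73 r3=0xbc r4=0xcb  N=1 Z=0
after  1: r0=0xde r1=0x1c r2=0x73 r3=0xbc r4=0xcb  N=0 Z=0
after  2: r0=0xde r1=0x43 r2=0x73 r3=0xbc r4=0xcb  N=0 Z=0
after  3: r0=0xb7 r1=0x43 r2=0x73 r3=0xbc r4=0xcb  N=1 Z=0
after  4: r0=0xb7 r1=0x03 r2=0x73 r3=0xbc r4=0xcb  N=0 Z=0
after  5: r0=0xb7 r1=0x03 r2=0x73 r3=0x05 r4=0xcb  N=0 Z=0
after  6: r0=0xb4 r1=0x03 r2=0x73 r3=0x05 r4=0xcb  N=1 Z=0
after  7: r0=0xb4 r1=0x03 r2=0x73 r3=0xcf r4=0xcb  N=1 Z=0
after  8: r0=0xb4 r1=0x03 r2=0x73 r3=0x30 r4=0xcb  N=0 Z=0
after  9: r0=0xb4 r1=0x30 r2=0x73 r3=0x30 r4=0xcb  N=0 Z=0
-- IRQ taken; context saved, return-PC = 10 --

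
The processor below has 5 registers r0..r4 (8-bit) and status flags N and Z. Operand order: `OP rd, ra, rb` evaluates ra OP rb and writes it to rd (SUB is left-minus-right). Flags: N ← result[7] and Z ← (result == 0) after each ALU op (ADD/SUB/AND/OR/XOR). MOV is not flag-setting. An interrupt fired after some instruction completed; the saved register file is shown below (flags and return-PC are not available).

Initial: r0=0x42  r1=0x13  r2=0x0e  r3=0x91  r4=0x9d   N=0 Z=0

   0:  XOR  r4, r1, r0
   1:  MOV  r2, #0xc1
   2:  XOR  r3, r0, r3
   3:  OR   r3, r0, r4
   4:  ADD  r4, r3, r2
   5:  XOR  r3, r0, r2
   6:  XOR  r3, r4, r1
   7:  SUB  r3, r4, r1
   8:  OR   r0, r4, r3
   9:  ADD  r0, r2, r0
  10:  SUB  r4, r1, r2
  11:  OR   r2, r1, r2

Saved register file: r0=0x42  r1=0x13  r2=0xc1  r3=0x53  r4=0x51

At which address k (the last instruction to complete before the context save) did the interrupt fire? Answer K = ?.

K = 3

after  0: r0=0x42 r1=0x13 r2=0x0e r3=0x91 r4=0x51  N=0 Z=0
after  1: r0=0x42 r1=0x13 r2=0xc1 r3=0x91 r4=0x51  N=0 Z=0
after  2: r0=0x42 r1=0x13 r2=0xc1 r3=0xd3 r4=0x51  N=1 Z=0
after  3: r0=0x42 r1=0x13 r2=0xc1 r3=0x53 r4=0x51  N=0 Z=0
-- IRQ taken; context saved, return-PC = 4 --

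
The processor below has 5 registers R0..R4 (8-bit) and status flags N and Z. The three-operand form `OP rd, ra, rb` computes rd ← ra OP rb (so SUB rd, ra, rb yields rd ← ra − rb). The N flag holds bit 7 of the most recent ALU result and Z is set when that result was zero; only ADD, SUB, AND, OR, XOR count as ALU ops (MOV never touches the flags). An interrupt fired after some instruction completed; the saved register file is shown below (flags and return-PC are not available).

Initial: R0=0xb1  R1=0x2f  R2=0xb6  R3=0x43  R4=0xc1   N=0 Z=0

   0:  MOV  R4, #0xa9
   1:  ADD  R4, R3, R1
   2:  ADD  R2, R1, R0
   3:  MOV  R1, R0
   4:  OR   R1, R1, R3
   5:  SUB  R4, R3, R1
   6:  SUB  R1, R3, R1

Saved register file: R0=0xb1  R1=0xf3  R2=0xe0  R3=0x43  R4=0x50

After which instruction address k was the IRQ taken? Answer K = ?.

K = 5

after  0: R0=0xb1 R1=0x2f R2=0xb6 R3=0x43 R4=0xa9  N=0 Z=0
after  1: R0=0xb1 R1=0x2f R2=0xb6 R3=0x43 R4=0x72  N=0 Z=0
after  2: R0=0xb1 R1=0x2f R2=0xe0 R3=0x43 R4=0x72  N=1 Z=0
after  3: R0=0xb1 R1=0xb1 R2=0xe0 R3=0x43 R4=0x72  N=1 Z=0
after  4: R0=0xb1 R1=0xf3 R2=0xe0 R3=0x43 R4=0x72  N=1 Z=0
after  5: R0=0xb1 R1=0xf3 R2=0xe0 R3=0x43 R4=0x50  N=0 Z=0
-- IRQ taken; context saved, return-PC = 6 --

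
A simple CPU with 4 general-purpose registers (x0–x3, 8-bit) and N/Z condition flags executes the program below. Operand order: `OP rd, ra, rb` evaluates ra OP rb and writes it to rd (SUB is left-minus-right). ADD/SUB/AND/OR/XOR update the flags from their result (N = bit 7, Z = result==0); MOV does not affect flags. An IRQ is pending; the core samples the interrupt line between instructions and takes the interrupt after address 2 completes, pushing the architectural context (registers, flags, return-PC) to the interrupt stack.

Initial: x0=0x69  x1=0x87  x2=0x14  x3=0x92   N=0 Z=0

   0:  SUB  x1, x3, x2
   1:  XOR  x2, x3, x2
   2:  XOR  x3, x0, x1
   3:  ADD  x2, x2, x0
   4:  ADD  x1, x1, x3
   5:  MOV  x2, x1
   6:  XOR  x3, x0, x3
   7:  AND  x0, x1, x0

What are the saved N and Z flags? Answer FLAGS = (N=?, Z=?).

FLAGS = (N=0, Z=0)

after  0: x0=0x69 x1=0x7e x2=0x14 x3=0x92  N=0 Z=0
after  1: x0=0x69 x1=0x7e x2=0x86 x3=0x92  N=1 Z=0
after  2: x0=0x69 x1=0x7e x2=0x86 x3=0x17  N=0 Z=0
-- IRQ taken; context saved, return-PC = 3 --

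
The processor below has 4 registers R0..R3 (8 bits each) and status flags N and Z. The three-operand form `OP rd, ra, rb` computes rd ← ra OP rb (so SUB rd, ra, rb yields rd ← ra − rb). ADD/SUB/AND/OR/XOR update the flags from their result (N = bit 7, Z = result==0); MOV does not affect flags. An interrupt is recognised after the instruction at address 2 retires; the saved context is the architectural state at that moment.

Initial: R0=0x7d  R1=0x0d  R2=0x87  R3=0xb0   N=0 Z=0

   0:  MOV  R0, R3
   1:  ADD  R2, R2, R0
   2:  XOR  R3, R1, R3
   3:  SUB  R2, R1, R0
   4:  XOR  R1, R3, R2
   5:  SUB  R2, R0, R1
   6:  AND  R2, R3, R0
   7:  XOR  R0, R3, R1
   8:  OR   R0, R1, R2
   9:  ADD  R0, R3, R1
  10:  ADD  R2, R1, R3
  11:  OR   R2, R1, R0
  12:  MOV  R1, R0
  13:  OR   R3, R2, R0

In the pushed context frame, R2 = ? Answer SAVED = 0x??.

after  0: R0=0xb0 R1=0x0d R2=0x87 R3=0xb0  N=0 Z=0
after  1: R0=0xb0 R1=0x0d R2=0x37 R3=0xb0  N=0 Z=0
after  2: R0=0xb0 R1=0x0d R2=0x37 R3=0xbd  N=1 Z=0
-- IRQ taken; context saved, return-PC = 3 --

SAVED = 0x37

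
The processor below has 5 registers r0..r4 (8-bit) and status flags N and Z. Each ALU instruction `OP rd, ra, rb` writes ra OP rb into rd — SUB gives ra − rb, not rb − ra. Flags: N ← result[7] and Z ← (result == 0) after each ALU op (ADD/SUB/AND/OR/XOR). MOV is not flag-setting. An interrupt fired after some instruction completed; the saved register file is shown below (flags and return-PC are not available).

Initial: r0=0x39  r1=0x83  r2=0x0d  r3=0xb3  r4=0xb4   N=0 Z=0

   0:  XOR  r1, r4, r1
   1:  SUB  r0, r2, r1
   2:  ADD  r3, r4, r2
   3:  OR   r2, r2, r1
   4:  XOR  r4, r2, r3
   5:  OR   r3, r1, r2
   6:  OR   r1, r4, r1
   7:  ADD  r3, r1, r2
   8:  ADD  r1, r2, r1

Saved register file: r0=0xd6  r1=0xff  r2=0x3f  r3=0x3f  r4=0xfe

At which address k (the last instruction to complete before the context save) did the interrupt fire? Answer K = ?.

K = 6

after  0: r0=0x39 r1=0x37 r2=0x0d r3=0xb3 r4=0xb4  N=0 Z=0
after  1: r0=0xd6 r1=0x37 r2=0x0d r3=0xb3 r4=0xb4  N=1 Z=0
after  2: r0=0xd6 r1=0x37 r2=0x0d r3=0xc1 r4=0xb4  N=1 Z=0
after  3: r0=0xd6 r1=0x37 r2=0x3f r3=0xc1 r4=0xb4  N=0 Z=0
after  4: r0=0xd6 r1=0x37 r2=0x3f r3=0xc1 r4=0xfe  N=1 Z=0
after  5: r0=0xd6 r1=0x37 r2=0x3f r3=0x3f r4=0xfe  N=0 Z=0
after  6: r0=0xd6 r1=0xff r2=0x3f r3=0x3f r4=0xfe  N=1 Z=0
-- IRQ taken; context saved, return-PC = 7 --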